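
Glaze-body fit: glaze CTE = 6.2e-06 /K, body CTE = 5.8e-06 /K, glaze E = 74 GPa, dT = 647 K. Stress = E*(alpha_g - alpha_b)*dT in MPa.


Stress = 74*1000*(6.2e-06 - 5.8e-06)*647 = 19.2 MPa

19.2


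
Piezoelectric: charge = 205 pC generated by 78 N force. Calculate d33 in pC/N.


d33 = 205 / 78 = 2.6 pC/N

2.6


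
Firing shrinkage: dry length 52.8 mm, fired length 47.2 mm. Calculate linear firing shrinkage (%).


FS = (52.8 - 47.2) / 52.8 * 100 = 10.61%

10.61


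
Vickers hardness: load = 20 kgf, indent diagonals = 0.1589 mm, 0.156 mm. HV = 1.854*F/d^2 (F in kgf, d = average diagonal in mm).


d_avg = (0.1589+0.156)/2 = 0.15745 mm
HV = 1.854*20/0.15745^2 = 1496

1496


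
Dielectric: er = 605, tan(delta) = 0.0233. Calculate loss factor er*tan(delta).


Loss = 605 * 0.0233 = 14.097

14.097


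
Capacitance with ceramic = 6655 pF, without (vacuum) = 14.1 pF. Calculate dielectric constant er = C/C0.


er = 6655 / 14.1 = 471.99

471.99


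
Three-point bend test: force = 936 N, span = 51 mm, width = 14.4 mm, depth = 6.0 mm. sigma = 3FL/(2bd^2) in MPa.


sigma = 3*936*51/(2*14.4*6.0^2) = 138.1 MPa

138.1


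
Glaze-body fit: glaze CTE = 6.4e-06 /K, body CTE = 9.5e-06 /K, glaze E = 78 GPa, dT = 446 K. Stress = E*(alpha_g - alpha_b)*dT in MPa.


Stress = 78*1000*(6.4e-06 - 9.5e-06)*446 = -107.8 MPa

-107.8


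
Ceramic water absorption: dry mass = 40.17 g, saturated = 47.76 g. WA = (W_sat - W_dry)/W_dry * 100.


WA = (47.76 - 40.17) / 40.17 * 100 = 18.89%

18.89


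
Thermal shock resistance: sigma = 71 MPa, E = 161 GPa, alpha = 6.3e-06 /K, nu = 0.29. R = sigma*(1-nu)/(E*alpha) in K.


R = 71*(1-0.29)/(161*1000*6.3e-06) = 50 K

50


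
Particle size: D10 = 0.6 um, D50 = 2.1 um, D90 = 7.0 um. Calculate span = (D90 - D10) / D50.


Span = (7.0 - 0.6) / 2.1 = 6.4 / 2.1 = 3.048

3.048


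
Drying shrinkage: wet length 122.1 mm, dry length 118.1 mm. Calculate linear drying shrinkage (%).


DS = (122.1 - 118.1) / 122.1 * 100 = 3.28%

3.28


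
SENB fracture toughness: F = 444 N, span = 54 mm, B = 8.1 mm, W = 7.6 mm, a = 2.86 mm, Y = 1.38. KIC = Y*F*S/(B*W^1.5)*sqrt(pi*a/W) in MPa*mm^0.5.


KIC = 1.38*444*54/(8.1*7.6^1.5)*sqrt(pi*2.86/7.6) = 211.98

211.98


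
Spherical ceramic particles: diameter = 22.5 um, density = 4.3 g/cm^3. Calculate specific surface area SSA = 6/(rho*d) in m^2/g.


SSA = 6 / (4.3 * 22.5) = 0.062 m^2/g

0.062


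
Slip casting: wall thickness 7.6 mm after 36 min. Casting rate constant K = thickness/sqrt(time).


K = 7.6 / sqrt(36) = 7.6 / 6.0 = 1.267 mm/min^0.5

1.267


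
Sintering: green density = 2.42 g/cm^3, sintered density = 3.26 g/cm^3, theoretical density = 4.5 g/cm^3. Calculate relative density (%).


Relative = 3.26 / 4.5 * 100 = 72.4%

72.4


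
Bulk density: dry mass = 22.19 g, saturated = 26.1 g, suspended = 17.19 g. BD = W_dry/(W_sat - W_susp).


BD = 22.19 / (26.1 - 17.19) = 22.19 / 8.91 = 2.49 g/cm^3

2.49


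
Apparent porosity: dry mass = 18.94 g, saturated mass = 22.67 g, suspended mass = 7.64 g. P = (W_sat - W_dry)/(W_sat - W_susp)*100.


P = (22.67 - 18.94) / (22.67 - 7.64) * 100 = 3.73 / 15.03 * 100 = 24.8%

24.8


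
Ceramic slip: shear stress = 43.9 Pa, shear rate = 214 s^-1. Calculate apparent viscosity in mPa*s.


eta = tau/gamma * 1000 = 43.9/214 * 1000 = 205.1 mPa*s

205.1


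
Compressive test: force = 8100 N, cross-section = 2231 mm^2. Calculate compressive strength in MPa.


CS = 8100 / 2231 = 3.6 MPa

3.6


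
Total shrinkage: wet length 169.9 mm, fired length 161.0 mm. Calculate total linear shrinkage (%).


TS = (169.9 - 161.0) / 169.9 * 100 = 5.24%

5.24


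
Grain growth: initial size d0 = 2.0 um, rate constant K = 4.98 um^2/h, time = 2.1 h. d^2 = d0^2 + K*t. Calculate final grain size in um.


d^2 = 2.0^2 + 4.98*2.1 = 14.458
d = sqrt(14.458) = 3.8 um

3.8


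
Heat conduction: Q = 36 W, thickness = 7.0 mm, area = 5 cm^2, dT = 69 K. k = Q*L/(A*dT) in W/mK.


k = 36*7.0/1000/(5/10000*69) = 7.3 W/mK

7.3


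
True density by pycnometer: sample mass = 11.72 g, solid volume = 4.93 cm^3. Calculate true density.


TD = 11.72 / 4.93 = 2.377 g/cm^3

2.377


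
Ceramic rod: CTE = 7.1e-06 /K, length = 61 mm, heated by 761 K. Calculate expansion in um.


dL = 7.1e-06 * 61 * 761 * 1000 = 329.589 um

329.589


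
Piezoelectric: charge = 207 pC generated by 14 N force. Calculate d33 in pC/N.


d33 = 207 / 14 = 14.8 pC/N

14.8


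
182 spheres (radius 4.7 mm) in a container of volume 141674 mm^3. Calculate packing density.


V_sphere = 4/3*pi*4.7^3 = 434.8928 mm^3
Total V = 182*434.8928 = 79150.4896 mm^3
PD = 79150.4896 / 141674 = 0.559

0.559


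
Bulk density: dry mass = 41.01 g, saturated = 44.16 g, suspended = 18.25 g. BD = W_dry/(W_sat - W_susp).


BD = 41.01 / (44.16 - 18.25) = 41.01 / 25.91 = 1.583 g/cm^3

1.583


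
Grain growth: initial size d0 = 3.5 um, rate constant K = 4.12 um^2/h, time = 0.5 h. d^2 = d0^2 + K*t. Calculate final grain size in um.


d^2 = 3.5^2 + 4.12*0.5 = 14.31
d = sqrt(14.31) = 3.78 um

3.78


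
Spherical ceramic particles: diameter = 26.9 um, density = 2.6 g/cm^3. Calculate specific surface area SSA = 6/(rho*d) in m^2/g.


SSA = 6 / (2.6 * 26.9) = 0.086 m^2/g

0.086


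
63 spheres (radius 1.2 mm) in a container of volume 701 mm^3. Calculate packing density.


V_sphere = 4/3*pi*1.2^3 = 7.2382 mm^3
Total V = 63*7.2382 = 456.0066 mm^3
PD = 456.0066 / 701 = 0.651

0.651


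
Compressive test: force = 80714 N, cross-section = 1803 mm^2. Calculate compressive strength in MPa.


CS = 80714 / 1803 = 44.8 MPa

44.8


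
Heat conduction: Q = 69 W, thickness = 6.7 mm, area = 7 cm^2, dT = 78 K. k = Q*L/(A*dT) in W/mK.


k = 69*6.7/1000/(7/10000*78) = 8.47 W/mK

8.47


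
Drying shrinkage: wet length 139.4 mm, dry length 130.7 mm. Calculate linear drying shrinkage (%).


DS = (139.4 - 130.7) / 139.4 * 100 = 6.24%

6.24


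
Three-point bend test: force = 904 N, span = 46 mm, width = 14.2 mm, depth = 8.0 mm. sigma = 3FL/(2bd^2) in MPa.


sigma = 3*904*46/(2*14.2*8.0^2) = 68.6 MPa

68.6


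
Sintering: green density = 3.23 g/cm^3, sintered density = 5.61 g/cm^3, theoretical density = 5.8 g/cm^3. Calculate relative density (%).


Relative = 5.61 / 5.8 * 100 = 96.7%

96.7


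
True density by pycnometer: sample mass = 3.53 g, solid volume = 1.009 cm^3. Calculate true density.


TD = 3.53 / 1.009 = 3.499 g/cm^3

3.499


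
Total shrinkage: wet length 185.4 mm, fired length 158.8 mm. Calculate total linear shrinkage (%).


TS = (185.4 - 158.8) / 185.4 * 100 = 14.35%

14.35


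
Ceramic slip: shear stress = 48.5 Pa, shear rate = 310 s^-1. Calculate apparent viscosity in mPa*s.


eta = tau/gamma * 1000 = 48.5/310 * 1000 = 156.5 mPa*s

156.5


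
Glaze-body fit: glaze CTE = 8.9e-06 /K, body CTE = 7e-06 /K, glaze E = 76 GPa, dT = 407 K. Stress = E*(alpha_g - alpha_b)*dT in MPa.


Stress = 76*1000*(8.9e-06 - 7e-06)*407 = 58.8 MPa

58.8


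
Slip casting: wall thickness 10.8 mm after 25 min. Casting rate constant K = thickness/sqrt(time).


K = 10.8 / sqrt(25) = 10.8 / 5.0 = 2.16 mm/min^0.5

2.16


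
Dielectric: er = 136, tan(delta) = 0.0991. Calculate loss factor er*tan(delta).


Loss = 136 * 0.0991 = 13.478

13.478


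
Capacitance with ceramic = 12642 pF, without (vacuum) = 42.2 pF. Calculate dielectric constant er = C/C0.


er = 12642 / 42.2 = 299.57

299.57


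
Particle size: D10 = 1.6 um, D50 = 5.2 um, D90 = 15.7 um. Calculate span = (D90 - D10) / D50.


Span = (15.7 - 1.6) / 5.2 = 14.1 / 5.2 = 2.712

2.712


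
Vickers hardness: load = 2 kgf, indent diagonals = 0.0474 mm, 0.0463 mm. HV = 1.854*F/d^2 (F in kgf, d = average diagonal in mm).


d_avg = (0.0474+0.0463)/2 = 0.04685 mm
HV = 1.854*2/0.04685^2 = 1689

1689


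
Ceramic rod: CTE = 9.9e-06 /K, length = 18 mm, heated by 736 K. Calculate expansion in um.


dL = 9.9e-06 * 18 * 736 * 1000 = 131.155 um

131.155


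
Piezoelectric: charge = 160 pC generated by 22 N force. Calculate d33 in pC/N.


d33 = 160 / 22 = 7.3 pC/N

7.3


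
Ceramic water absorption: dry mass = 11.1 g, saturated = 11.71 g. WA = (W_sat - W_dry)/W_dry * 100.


WA = (11.71 - 11.1) / 11.1 * 100 = 5.5%

5.5


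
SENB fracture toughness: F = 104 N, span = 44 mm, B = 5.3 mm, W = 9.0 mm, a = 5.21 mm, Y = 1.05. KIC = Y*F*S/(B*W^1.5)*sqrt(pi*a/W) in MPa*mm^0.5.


KIC = 1.05*104*44/(5.3*9.0^1.5)*sqrt(pi*5.21/9.0) = 45.28

45.28


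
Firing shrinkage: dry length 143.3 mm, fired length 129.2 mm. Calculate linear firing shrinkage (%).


FS = (143.3 - 129.2) / 143.3 * 100 = 9.84%

9.84


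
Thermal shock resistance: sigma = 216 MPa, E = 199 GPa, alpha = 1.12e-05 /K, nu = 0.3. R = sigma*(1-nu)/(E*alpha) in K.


R = 216*(1-0.3)/(199*1000*1.12e-05) = 68 K

68


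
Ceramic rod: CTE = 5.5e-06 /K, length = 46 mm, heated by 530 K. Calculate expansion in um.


dL = 5.5e-06 * 46 * 530 * 1000 = 134.09 um

134.09


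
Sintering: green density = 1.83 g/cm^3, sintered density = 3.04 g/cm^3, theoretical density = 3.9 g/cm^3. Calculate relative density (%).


Relative = 3.04 / 3.9 * 100 = 77.9%

77.9


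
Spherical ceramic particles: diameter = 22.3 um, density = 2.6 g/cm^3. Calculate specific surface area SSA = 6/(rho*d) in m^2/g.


SSA = 6 / (2.6 * 22.3) = 0.103 m^2/g

0.103


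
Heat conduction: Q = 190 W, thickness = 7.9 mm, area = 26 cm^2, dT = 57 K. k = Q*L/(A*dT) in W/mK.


k = 190*7.9/1000/(26/10000*57) = 10.13 W/mK

10.13


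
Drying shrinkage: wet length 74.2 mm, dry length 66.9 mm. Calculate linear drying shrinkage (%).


DS = (74.2 - 66.9) / 74.2 * 100 = 9.84%

9.84


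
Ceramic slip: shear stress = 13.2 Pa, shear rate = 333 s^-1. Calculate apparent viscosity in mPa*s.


eta = tau/gamma * 1000 = 13.2/333 * 1000 = 39.6 mPa*s

39.6


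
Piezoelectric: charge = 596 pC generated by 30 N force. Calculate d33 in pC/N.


d33 = 596 / 30 = 19.9 pC/N

19.9


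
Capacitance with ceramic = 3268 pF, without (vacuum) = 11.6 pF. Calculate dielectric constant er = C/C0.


er = 3268 / 11.6 = 281.72

281.72


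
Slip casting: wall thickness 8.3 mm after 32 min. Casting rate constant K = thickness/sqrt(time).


K = 8.3 / sqrt(32) = 8.3 / 5.6569 = 1.467 mm/min^0.5

1.467


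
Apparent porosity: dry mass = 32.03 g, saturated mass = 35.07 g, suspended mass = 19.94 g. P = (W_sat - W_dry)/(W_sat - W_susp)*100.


P = (35.07 - 32.03) / (35.07 - 19.94) * 100 = 3.04 / 15.13 * 100 = 20.1%

20.1


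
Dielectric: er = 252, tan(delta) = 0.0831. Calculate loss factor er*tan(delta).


Loss = 252 * 0.0831 = 20.941

20.941


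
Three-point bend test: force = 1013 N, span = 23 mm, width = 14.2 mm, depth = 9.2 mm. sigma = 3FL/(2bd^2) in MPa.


sigma = 3*1013*23/(2*14.2*9.2^2) = 29.1 MPa

29.1


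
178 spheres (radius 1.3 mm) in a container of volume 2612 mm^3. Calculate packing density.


V_sphere = 4/3*pi*1.3^3 = 9.2028 mm^3
Total V = 178*9.2028 = 1638.0984 mm^3
PD = 1638.0984 / 2612 = 0.627

0.627


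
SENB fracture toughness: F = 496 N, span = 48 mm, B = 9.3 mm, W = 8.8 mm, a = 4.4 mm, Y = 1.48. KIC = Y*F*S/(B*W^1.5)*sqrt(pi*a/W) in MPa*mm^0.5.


KIC = 1.48*496*48/(9.3*8.8^1.5)*sqrt(pi*4.4/8.8) = 181.9

181.9


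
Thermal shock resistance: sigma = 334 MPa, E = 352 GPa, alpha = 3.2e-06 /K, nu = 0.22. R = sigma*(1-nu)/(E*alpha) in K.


R = 334*(1-0.22)/(352*1000*3.2e-06) = 231 K

231


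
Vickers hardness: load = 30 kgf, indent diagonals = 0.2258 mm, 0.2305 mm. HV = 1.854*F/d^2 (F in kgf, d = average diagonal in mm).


d_avg = (0.2258+0.2305)/2 = 0.22815 mm
HV = 1.854*30/0.22815^2 = 1069

1069


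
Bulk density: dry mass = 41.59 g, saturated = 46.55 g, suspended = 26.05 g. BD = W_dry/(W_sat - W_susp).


BD = 41.59 / (46.55 - 26.05) = 41.59 / 20.5 = 2.029 g/cm^3

2.029


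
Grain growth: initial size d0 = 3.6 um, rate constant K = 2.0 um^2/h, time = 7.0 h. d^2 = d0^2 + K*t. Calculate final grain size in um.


d^2 = 3.6^2 + 2.0*7.0 = 26.96
d = sqrt(26.96) = 5.19 um

5.19


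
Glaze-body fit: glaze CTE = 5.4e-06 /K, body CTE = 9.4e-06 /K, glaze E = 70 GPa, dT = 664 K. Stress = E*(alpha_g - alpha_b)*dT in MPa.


Stress = 70*1000*(5.4e-06 - 9.4e-06)*664 = -185.9 MPa

-185.9


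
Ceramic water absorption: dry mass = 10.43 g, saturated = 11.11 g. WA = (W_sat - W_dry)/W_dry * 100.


WA = (11.11 - 10.43) / 10.43 * 100 = 6.52%

6.52


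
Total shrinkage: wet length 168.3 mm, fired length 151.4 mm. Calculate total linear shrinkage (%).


TS = (168.3 - 151.4) / 168.3 * 100 = 10.04%

10.04


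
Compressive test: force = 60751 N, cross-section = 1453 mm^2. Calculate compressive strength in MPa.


CS = 60751 / 1453 = 41.8 MPa

41.8


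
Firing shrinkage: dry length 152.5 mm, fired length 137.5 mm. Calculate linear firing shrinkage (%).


FS = (152.5 - 137.5) / 152.5 * 100 = 9.84%

9.84


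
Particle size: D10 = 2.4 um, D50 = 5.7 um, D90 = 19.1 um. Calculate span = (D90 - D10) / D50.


Span = (19.1 - 2.4) / 5.7 = 16.7 / 5.7 = 2.93

2.93


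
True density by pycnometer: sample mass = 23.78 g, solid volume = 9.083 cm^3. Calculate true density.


TD = 23.78 / 9.083 = 2.618 g/cm^3

2.618


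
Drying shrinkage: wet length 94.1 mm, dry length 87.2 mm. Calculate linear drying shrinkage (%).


DS = (94.1 - 87.2) / 94.1 * 100 = 7.33%

7.33


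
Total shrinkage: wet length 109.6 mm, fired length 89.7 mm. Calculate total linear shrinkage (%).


TS = (109.6 - 89.7) / 109.6 * 100 = 18.16%

18.16


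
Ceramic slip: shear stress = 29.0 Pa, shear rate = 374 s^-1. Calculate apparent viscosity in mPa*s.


eta = tau/gamma * 1000 = 29.0/374 * 1000 = 77.5 mPa*s

77.5


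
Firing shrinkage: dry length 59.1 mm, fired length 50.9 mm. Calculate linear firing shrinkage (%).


FS = (59.1 - 50.9) / 59.1 * 100 = 13.87%

13.87


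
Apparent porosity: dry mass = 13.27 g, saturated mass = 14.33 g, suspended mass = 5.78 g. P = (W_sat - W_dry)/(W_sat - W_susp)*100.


P = (14.33 - 13.27) / (14.33 - 5.78) * 100 = 1.06 / 8.55 * 100 = 12.4%

12.4


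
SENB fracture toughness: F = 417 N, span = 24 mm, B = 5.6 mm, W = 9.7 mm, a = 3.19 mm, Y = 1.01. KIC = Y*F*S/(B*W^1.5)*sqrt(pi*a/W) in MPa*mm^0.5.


KIC = 1.01*417*24/(5.6*9.7^1.5)*sqrt(pi*3.19/9.7) = 60.73

60.73


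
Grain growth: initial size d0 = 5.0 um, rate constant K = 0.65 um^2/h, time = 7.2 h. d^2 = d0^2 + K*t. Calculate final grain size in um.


d^2 = 5.0^2 + 0.65*7.2 = 29.68
d = sqrt(29.68) = 5.45 um

5.45


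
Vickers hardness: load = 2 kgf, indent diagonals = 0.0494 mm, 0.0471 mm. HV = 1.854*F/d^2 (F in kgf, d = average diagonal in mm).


d_avg = (0.0494+0.0471)/2 = 0.04825 mm
HV = 1.854*2/0.04825^2 = 1593

1593


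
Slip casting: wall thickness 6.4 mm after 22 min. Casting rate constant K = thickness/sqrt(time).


K = 6.4 / sqrt(22) = 6.4 / 4.6904 = 1.364 mm/min^0.5

1.364


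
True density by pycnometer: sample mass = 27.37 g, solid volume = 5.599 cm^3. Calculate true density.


TD = 27.37 / 5.599 = 4.888 g/cm^3

4.888


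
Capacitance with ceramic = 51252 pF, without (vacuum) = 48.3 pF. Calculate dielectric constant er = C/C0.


er = 51252 / 48.3 = 1061.12

1061.12


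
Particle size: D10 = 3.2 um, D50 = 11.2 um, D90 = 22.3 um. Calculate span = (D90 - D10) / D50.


Span = (22.3 - 3.2) / 11.2 = 19.1 / 11.2 = 1.705

1.705


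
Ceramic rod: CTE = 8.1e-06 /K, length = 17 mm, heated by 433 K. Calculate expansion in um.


dL = 8.1e-06 * 17 * 433 * 1000 = 59.624 um

59.624


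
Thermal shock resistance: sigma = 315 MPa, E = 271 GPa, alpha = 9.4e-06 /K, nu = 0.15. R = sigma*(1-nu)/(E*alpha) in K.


R = 315*(1-0.15)/(271*1000*9.4e-06) = 105 K

105


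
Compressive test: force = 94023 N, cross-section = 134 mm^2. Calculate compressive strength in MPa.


CS = 94023 / 134 = 701.7 MPa

701.7


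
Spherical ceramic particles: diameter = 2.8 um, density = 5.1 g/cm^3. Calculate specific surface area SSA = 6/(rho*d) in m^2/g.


SSA = 6 / (5.1 * 2.8) = 0.42 m^2/g

0.42


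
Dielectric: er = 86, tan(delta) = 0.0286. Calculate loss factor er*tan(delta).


Loss = 86 * 0.0286 = 2.46

2.46


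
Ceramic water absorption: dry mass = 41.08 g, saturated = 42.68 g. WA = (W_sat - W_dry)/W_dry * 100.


WA = (42.68 - 41.08) / 41.08 * 100 = 3.89%

3.89


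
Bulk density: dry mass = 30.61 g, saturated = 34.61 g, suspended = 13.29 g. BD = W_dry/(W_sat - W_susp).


BD = 30.61 / (34.61 - 13.29) = 30.61 / 21.32 = 1.436 g/cm^3

1.436


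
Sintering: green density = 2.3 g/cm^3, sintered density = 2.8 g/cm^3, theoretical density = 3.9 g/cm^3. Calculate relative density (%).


Relative = 2.8 / 3.9 * 100 = 71.8%

71.8


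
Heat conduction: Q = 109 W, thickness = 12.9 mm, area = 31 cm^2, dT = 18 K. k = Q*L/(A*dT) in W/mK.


k = 109*12.9/1000/(31/10000*18) = 25.2 W/mK

25.2


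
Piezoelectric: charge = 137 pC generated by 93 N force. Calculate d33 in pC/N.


d33 = 137 / 93 = 1.5 pC/N

1.5


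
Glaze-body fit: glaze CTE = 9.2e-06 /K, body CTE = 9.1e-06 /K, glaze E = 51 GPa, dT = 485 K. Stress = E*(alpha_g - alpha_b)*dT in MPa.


Stress = 51*1000*(9.2e-06 - 9.1e-06)*485 = 2.5 MPa

2.5


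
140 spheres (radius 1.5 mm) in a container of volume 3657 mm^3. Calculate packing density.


V_sphere = 4/3*pi*1.5^3 = 14.1372 mm^3
Total V = 140*14.1372 = 1979.208 mm^3
PD = 1979.208 / 3657 = 0.541

0.541


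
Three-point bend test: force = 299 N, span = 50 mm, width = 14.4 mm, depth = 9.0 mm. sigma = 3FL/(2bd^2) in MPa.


sigma = 3*299*50/(2*14.4*9.0^2) = 19.2 MPa

19.2


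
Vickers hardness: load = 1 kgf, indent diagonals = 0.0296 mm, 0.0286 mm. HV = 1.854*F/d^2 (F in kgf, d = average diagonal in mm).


d_avg = (0.0296+0.0286)/2 = 0.0291 mm
HV = 1.854*1/0.0291^2 = 2189

2189


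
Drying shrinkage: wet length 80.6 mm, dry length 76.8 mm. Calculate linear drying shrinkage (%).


DS = (80.6 - 76.8) / 80.6 * 100 = 4.71%

4.71


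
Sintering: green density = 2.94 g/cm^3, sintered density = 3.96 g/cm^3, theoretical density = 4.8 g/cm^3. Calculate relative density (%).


Relative = 3.96 / 4.8 * 100 = 82.5%

82.5


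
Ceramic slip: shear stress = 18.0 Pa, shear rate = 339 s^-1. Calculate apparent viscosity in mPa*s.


eta = tau/gamma * 1000 = 18.0/339 * 1000 = 53.1 mPa*s

53.1


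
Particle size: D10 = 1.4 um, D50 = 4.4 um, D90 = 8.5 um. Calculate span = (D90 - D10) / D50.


Span = (8.5 - 1.4) / 4.4 = 7.1 / 4.4 = 1.614

1.614


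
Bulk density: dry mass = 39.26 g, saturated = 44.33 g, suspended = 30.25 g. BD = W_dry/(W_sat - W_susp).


BD = 39.26 / (44.33 - 30.25) = 39.26 / 14.08 = 2.788 g/cm^3

2.788


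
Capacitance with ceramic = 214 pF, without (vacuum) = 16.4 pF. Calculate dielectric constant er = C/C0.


er = 214 / 16.4 = 13.05

13.05


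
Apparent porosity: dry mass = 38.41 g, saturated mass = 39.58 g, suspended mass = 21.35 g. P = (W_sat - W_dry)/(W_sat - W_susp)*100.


P = (39.58 - 38.41) / (39.58 - 21.35) * 100 = 1.17 / 18.23 * 100 = 6.4%

6.4


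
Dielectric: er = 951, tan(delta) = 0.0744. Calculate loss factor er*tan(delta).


Loss = 951 * 0.0744 = 70.754

70.754


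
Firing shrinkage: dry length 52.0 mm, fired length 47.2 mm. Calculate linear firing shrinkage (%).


FS = (52.0 - 47.2) / 52.0 * 100 = 9.23%

9.23


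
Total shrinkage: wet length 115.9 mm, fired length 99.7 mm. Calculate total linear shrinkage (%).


TS = (115.9 - 99.7) / 115.9 * 100 = 13.98%

13.98


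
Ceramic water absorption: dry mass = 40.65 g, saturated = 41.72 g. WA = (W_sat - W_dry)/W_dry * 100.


WA = (41.72 - 40.65) / 40.65 * 100 = 2.63%

2.63


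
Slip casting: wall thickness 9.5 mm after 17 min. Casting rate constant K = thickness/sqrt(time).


K = 9.5 / sqrt(17) = 9.5 / 4.1231 = 2.304 mm/min^0.5

2.304


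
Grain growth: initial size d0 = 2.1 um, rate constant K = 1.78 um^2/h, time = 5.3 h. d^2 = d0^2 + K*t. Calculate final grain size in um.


d^2 = 2.1^2 + 1.78*5.3 = 13.844
d = sqrt(13.844) = 3.72 um

3.72


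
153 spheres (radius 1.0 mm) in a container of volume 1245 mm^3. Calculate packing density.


V_sphere = 4/3*pi*1.0^3 = 4.1888 mm^3
Total V = 153*4.1888 = 640.8864 mm^3
PD = 640.8864 / 1245 = 0.515

0.515


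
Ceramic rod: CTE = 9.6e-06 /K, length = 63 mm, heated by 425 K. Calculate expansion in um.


dL = 9.6e-06 * 63 * 425 * 1000 = 257.04 um

257.04


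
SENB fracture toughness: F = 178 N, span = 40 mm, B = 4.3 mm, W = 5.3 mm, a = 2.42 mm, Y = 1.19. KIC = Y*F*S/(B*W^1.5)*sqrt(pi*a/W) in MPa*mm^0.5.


KIC = 1.19*178*40/(4.3*5.3^1.5)*sqrt(pi*2.42/5.3) = 193.41

193.41


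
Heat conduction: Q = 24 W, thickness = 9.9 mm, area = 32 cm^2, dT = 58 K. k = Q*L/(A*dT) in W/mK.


k = 24*9.9/1000/(32/10000*58) = 1.28 W/mK

1.28


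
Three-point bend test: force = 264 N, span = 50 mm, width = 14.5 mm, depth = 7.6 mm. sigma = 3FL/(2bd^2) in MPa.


sigma = 3*264*50/(2*14.5*7.6^2) = 23.6 MPa

23.6


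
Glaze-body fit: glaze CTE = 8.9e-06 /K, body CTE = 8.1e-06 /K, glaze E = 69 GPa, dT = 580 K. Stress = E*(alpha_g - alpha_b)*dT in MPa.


Stress = 69*1000*(8.9e-06 - 8.1e-06)*580 = 32.0 MPa

32.0


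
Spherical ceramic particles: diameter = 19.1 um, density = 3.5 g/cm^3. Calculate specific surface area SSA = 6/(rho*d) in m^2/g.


SSA = 6 / (3.5 * 19.1) = 0.09 m^2/g

0.09


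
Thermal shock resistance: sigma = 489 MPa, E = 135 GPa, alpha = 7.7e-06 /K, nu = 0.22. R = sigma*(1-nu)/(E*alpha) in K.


R = 489*(1-0.22)/(135*1000*7.7e-06) = 367 K

367


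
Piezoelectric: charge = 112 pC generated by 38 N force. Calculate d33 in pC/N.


d33 = 112 / 38 = 2.9 pC/N

2.9


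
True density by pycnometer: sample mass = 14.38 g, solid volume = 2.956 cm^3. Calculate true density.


TD = 14.38 / 2.956 = 4.865 g/cm^3

4.865


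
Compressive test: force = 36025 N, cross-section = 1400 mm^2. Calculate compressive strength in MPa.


CS = 36025 / 1400 = 25.7 MPa

25.7


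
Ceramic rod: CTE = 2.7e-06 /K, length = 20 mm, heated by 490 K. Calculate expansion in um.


dL = 2.7e-06 * 20 * 490 * 1000 = 26.46 um

26.46


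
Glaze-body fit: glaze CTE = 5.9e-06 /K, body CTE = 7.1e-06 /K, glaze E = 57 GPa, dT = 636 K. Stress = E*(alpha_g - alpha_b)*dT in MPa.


Stress = 57*1000*(5.9e-06 - 7.1e-06)*636 = -43.5 MPa

-43.5


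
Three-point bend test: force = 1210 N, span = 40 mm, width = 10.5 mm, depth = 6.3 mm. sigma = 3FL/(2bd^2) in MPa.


sigma = 3*1210*40/(2*10.5*6.3^2) = 174.2 MPa

174.2


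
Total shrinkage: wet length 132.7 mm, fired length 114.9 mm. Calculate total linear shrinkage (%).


TS = (132.7 - 114.9) / 132.7 * 100 = 13.41%

13.41


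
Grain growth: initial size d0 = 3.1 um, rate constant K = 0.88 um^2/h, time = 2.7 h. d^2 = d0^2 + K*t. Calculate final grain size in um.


d^2 = 3.1^2 + 0.88*2.7 = 11.986
d = sqrt(11.986) = 3.46 um

3.46


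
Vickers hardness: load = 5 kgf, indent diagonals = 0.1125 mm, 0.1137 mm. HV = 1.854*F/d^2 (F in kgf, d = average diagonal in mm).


d_avg = (0.1125+0.1137)/2 = 0.1131 mm
HV = 1.854*5/0.1131^2 = 725

725


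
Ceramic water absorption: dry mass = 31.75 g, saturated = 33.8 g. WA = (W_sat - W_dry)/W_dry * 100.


WA = (33.8 - 31.75) / 31.75 * 100 = 6.46%

6.46


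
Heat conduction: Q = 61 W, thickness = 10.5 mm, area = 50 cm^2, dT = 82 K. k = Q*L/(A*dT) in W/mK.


k = 61*10.5/1000/(50/10000*82) = 1.56 W/mK

1.56


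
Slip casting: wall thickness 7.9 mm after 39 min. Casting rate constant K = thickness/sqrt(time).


K = 7.9 / sqrt(39) = 7.9 / 6.245 = 1.265 mm/min^0.5

1.265


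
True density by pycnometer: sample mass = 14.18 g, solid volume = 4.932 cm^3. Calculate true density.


TD = 14.18 / 4.932 = 2.875 g/cm^3

2.875


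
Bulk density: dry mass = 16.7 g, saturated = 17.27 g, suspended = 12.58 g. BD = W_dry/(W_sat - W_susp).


BD = 16.7 / (17.27 - 12.58) = 16.7 / 4.69 = 3.561 g/cm^3

3.561


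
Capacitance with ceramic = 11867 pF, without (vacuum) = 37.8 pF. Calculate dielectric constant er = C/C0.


er = 11867 / 37.8 = 313.94

313.94


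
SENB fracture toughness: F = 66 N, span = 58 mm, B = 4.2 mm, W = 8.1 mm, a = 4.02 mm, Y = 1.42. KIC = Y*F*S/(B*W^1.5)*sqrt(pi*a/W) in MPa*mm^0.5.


KIC = 1.42*66*58/(4.2*8.1^1.5)*sqrt(pi*4.02/8.1) = 70.1

70.1


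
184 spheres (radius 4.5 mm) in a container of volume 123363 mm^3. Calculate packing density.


V_sphere = 4/3*pi*4.5^3 = 381.7035 mm^3
Total V = 184*381.7035 = 70233.444 mm^3
PD = 70233.444 / 123363 = 0.569

0.569


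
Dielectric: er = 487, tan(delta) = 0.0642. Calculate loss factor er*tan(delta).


Loss = 487 * 0.0642 = 31.265

31.265


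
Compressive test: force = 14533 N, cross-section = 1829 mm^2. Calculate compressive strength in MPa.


CS = 14533 / 1829 = 7.9 MPa

7.9


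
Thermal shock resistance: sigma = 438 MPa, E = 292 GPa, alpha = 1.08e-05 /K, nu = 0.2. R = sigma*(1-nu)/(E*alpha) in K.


R = 438*(1-0.2)/(292*1000*1.08e-05) = 111 K

111


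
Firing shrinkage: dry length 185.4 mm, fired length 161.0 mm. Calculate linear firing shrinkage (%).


FS = (185.4 - 161.0) / 185.4 * 100 = 13.16%

13.16


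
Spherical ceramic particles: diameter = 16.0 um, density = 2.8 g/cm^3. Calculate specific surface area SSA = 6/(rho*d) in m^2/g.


SSA = 6 / (2.8 * 16.0) = 0.134 m^2/g

0.134


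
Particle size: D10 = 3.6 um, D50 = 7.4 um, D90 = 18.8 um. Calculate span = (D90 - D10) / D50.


Span = (18.8 - 3.6) / 7.4 = 15.2 / 7.4 = 2.054

2.054


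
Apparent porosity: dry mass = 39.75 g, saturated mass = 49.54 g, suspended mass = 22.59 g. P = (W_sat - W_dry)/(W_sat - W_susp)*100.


P = (49.54 - 39.75) / (49.54 - 22.59) * 100 = 9.79 / 26.95 * 100 = 36.3%

36.3


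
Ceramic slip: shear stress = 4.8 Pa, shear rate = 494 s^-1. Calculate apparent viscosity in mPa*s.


eta = tau/gamma * 1000 = 4.8/494 * 1000 = 9.7 mPa*s

9.7


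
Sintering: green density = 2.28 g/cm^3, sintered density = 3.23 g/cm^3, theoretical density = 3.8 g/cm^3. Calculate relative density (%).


Relative = 3.23 / 3.8 * 100 = 85.0%

85.0


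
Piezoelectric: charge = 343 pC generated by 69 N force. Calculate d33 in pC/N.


d33 = 343 / 69 = 5.0 pC/N

5.0


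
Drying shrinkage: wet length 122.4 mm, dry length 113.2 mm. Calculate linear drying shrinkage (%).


DS = (122.4 - 113.2) / 122.4 * 100 = 7.52%

7.52


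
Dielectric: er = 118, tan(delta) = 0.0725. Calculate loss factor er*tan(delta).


Loss = 118 * 0.0725 = 8.555

8.555


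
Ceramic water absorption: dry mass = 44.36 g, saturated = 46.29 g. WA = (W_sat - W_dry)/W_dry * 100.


WA = (46.29 - 44.36) / 44.36 * 100 = 4.35%

4.35


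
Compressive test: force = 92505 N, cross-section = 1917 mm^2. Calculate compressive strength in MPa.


CS = 92505 / 1917 = 48.3 MPa

48.3


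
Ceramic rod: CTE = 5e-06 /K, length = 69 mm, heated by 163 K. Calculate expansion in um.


dL = 5e-06 * 69 * 163 * 1000 = 56.235 um

56.235


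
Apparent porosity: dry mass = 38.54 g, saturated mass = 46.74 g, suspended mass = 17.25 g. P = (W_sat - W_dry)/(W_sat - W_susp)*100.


P = (46.74 - 38.54) / (46.74 - 17.25) * 100 = 8.2 / 29.49 * 100 = 27.8%

27.8


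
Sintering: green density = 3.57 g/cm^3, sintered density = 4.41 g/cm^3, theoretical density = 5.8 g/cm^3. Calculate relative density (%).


Relative = 4.41 / 5.8 * 100 = 76.0%

76.0


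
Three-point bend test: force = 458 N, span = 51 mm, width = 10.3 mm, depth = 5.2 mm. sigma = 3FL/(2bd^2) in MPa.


sigma = 3*458*51/(2*10.3*5.2^2) = 125.8 MPa

125.8


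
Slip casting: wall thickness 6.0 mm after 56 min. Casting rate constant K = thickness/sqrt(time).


K = 6.0 / sqrt(56) = 6.0 / 7.4833 = 0.802 mm/min^0.5

0.802


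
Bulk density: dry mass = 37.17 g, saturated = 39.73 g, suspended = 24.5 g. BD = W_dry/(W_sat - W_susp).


BD = 37.17 / (39.73 - 24.5) = 37.17 / 15.23 = 2.441 g/cm^3

2.441


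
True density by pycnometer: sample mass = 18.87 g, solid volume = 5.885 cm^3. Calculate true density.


TD = 18.87 / 5.885 = 3.206 g/cm^3

3.206


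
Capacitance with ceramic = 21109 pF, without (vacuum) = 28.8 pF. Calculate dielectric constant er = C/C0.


er = 21109 / 28.8 = 732.95

732.95


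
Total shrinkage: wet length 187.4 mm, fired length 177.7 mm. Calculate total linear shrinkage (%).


TS = (187.4 - 177.7) / 187.4 * 100 = 5.18%

5.18


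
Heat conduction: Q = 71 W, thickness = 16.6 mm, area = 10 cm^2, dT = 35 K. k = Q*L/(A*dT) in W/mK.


k = 71*16.6/1000/(10/10000*35) = 33.67 W/mK

33.67


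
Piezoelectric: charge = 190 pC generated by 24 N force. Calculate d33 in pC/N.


d33 = 190 / 24 = 7.9 pC/N

7.9


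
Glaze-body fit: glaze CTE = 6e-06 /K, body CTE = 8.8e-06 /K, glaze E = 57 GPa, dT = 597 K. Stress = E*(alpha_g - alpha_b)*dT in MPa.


Stress = 57*1000*(6e-06 - 8.8e-06)*597 = -95.3 MPa

-95.3


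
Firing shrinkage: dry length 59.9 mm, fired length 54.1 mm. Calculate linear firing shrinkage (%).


FS = (59.9 - 54.1) / 59.9 * 100 = 9.68%

9.68


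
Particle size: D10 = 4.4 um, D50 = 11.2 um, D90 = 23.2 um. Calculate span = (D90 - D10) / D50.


Span = (23.2 - 4.4) / 11.2 = 18.8 / 11.2 = 1.679

1.679


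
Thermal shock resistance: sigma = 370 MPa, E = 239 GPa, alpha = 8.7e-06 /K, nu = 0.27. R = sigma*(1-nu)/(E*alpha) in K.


R = 370*(1-0.27)/(239*1000*8.7e-06) = 130 K

130


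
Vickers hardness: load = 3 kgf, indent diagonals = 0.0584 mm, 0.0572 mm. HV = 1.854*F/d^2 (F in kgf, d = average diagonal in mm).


d_avg = (0.0584+0.0572)/2 = 0.0578 mm
HV = 1.854*3/0.0578^2 = 1665

1665


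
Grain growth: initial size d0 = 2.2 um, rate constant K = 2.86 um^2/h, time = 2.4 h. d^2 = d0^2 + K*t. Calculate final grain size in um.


d^2 = 2.2^2 + 2.86*2.4 = 11.704
d = sqrt(11.704) = 3.42 um

3.42


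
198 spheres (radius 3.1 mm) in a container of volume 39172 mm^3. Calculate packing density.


V_sphere = 4/3*pi*3.1^3 = 124.7882 mm^3
Total V = 198*124.7882 = 24708.0636 mm^3
PD = 24708.0636 / 39172 = 0.631

0.631


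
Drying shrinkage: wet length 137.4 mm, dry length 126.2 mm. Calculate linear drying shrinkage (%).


DS = (137.4 - 126.2) / 137.4 * 100 = 8.15%

8.15


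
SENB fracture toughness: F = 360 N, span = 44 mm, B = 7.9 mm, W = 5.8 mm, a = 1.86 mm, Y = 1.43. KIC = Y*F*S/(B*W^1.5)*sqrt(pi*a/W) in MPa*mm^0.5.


KIC = 1.43*360*44/(7.9*5.8^1.5)*sqrt(pi*1.86/5.8) = 206.03

206.03


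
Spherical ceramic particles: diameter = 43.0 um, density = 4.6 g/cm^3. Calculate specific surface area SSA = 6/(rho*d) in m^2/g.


SSA = 6 / (4.6 * 43.0) = 0.03 m^2/g

0.03


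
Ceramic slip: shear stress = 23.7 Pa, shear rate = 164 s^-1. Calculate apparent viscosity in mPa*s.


eta = tau/gamma * 1000 = 23.7/164 * 1000 = 144.5 mPa*s

144.5


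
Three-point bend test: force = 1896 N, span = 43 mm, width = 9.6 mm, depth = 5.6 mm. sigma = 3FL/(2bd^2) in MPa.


sigma = 3*1896*43/(2*9.6*5.6^2) = 406.2 MPa

406.2


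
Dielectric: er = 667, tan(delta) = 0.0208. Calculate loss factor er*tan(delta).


Loss = 667 * 0.0208 = 13.874

13.874


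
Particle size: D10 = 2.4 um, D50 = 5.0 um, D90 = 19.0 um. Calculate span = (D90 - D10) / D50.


Span = (19.0 - 2.4) / 5.0 = 16.6 / 5.0 = 3.32

3.32


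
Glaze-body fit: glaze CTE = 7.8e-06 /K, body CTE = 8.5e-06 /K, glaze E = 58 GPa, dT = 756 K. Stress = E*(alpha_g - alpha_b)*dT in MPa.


Stress = 58*1000*(7.8e-06 - 8.5e-06)*756 = -30.7 MPa

-30.7


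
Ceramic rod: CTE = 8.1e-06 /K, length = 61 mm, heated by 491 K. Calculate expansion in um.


dL = 8.1e-06 * 61 * 491 * 1000 = 242.603 um

242.603


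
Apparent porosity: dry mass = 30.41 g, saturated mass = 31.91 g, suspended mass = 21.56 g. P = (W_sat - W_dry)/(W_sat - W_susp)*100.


P = (31.91 - 30.41) / (31.91 - 21.56) * 100 = 1.5 / 10.35 * 100 = 14.5%

14.5


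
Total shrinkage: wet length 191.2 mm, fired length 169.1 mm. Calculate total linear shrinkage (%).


TS = (191.2 - 169.1) / 191.2 * 100 = 11.56%

11.56


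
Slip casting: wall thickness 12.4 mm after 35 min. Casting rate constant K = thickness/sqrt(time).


K = 12.4 / sqrt(35) = 12.4 / 5.9161 = 2.096 mm/min^0.5

2.096


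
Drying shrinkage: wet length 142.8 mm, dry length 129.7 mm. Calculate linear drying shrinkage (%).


DS = (142.8 - 129.7) / 142.8 * 100 = 9.17%

9.17


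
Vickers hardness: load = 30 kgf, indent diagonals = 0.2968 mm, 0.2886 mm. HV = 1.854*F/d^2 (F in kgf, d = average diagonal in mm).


d_avg = (0.2968+0.2886)/2 = 0.2927 mm
HV = 1.854*30/0.2927^2 = 649

649


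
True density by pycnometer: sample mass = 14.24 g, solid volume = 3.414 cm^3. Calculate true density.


TD = 14.24 / 3.414 = 4.171 g/cm^3

4.171


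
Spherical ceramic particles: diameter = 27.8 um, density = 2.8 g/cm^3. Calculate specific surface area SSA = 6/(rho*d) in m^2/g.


SSA = 6 / (2.8 * 27.8) = 0.077 m^2/g

0.077


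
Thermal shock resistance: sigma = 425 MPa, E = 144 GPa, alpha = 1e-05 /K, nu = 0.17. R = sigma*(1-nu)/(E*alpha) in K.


R = 425*(1-0.17)/(144*1000*1e-05) = 245 K

245


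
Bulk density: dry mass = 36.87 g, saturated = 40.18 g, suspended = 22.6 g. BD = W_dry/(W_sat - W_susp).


BD = 36.87 / (40.18 - 22.6) = 36.87 / 17.58 = 2.097 g/cm^3

2.097


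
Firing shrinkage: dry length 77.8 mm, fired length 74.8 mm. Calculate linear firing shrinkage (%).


FS = (77.8 - 74.8) / 77.8 * 100 = 3.86%

3.86


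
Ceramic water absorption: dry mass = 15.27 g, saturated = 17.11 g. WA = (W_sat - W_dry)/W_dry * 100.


WA = (17.11 - 15.27) / 15.27 * 100 = 12.05%

12.05


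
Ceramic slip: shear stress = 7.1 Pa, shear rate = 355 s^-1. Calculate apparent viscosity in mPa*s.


eta = tau/gamma * 1000 = 7.1/355 * 1000 = 20.0 mPa*s

20.0


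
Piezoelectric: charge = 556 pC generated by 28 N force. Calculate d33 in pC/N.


d33 = 556 / 28 = 19.9 pC/N

19.9


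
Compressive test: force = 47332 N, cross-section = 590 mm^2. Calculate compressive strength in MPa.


CS = 47332 / 590 = 80.2 MPa

80.2


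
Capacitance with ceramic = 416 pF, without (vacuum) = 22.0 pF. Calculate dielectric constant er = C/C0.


er = 416 / 22.0 = 18.91

18.91


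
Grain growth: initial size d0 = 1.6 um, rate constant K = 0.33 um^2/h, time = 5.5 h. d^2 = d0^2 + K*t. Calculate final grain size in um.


d^2 = 1.6^2 + 0.33*5.5 = 4.375
d = sqrt(4.375) = 2.09 um

2.09


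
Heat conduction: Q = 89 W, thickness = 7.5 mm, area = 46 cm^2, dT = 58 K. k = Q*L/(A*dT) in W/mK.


k = 89*7.5/1000/(46/10000*58) = 2.5 W/mK

2.5


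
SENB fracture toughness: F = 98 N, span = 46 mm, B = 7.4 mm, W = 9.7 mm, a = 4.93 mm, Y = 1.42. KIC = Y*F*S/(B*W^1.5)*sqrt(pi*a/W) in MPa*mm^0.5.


KIC = 1.42*98*46/(7.4*9.7^1.5)*sqrt(pi*4.93/9.7) = 36.18

36.18


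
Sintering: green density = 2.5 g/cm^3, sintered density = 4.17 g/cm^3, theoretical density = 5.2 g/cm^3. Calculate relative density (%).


Relative = 4.17 / 5.2 * 100 = 80.2%

80.2


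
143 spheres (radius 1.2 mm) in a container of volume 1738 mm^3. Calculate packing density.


V_sphere = 4/3*pi*1.2^3 = 7.2382 mm^3
Total V = 143*7.2382 = 1035.0626 mm^3
PD = 1035.0626 / 1738 = 0.596

0.596


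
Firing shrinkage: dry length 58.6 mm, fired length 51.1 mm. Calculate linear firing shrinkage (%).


FS = (58.6 - 51.1) / 58.6 * 100 = 12.8%

12.8


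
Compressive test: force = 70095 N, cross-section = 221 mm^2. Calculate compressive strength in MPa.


CS = 70095 / 221 = 317.2 MPa

317.2


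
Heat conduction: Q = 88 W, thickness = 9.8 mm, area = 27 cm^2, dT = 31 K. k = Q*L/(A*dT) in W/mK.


k = 88*9.8/1000/(27/10000*31) = 10.3 W/mK

10.3


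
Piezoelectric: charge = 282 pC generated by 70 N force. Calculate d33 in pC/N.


d33 = 282 / 70 = 4.0 pC/N

4.0


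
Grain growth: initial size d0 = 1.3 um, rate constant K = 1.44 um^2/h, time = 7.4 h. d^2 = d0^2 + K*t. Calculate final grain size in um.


d^2 = 1.3^2 + 1.44*7.4 = 12.346
d = sqrt(12.346) = 3.51 um

3.51


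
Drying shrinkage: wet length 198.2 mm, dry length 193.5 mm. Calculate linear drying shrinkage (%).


DS = (198.2 - 193.5) / 198.2 * 100 = 2.37%

2.37


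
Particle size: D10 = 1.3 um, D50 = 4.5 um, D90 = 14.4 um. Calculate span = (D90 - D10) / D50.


Span = (14.4 - 1.3) / 4.5 = 13.1 / 4.5 = 2.911

2.911


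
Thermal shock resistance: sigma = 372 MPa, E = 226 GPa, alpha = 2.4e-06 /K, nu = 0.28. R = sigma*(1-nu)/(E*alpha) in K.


R = 372*(1-0.28)/(226*1000*2.4e-06) = 494 K

494


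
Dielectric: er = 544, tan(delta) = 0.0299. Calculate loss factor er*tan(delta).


Loss = 544 * 0.0299 = 16.266

16.266


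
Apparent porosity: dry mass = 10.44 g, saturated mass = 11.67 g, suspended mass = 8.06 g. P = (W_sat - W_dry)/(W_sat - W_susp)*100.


P = (11.67 - 10.44) / (11.67 - 8.06) * 100 = 1.23 / 3.61 * 100 = 34.1%

34.1


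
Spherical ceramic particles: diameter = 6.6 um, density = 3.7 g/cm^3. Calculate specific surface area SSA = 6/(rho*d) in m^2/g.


SSA = 6 / (3.7 * 6.6) = 0.246 m^2/g

0.246


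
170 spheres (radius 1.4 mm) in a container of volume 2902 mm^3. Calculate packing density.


V_sphere = 4/3*pi*1.4^3 = 11.494 mm^3
Total V = 170*11.494 = 1953.98 mm^3
PD = 1953.98 / 2902 = 0.673

0.673


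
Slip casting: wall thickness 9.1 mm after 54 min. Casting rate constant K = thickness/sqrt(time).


K = 9.1 / sqrt(54) = 9.1 / 7.3485 = 1.238 mm/min^0.5

1.238


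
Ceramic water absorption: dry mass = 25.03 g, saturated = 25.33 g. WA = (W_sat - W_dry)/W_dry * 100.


WA = (25.33 - 25.03) / 25.03 * 100 = 1.2%

1.2


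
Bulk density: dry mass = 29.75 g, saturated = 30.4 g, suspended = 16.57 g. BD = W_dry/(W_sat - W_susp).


BD = 29.75 / (30.4 - 16.57) = 29.75 / 13.83 = 2.151 g/cm^3

2.151


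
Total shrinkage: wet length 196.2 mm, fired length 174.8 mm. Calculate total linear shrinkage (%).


TS = (196.2 - 174.8) / 196.2 * 100 = 10.91%

10.91


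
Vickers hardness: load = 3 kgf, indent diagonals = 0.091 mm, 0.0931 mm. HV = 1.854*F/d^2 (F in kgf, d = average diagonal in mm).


d_avg = (0.091+0.0931)/2 = 0.09205 mm
HV = 1.854*3/0.09205^2 = 656

656


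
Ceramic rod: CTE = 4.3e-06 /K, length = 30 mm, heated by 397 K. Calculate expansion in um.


dL = 4.3e-06 * 30 * 397 * 1000 = 51.213 um

51.213


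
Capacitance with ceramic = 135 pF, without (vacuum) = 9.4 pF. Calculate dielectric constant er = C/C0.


er = 135 / 9.4 = 14.36

14.36


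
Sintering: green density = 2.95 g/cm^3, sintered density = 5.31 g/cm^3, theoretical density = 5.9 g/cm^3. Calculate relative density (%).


Relative = 5.31 / 5.9 * 100 = 90.0%

90.0


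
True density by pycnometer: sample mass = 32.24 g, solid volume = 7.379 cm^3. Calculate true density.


TD = 32.24 / 7.379 = 4.369 g/cm^3

4.369


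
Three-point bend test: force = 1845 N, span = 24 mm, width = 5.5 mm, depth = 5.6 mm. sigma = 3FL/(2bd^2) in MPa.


sigma = 3*1845*24/(2*5.5*5.6^2) = 385.1 MPa

385.1


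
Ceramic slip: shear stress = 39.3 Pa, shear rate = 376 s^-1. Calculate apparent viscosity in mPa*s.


eta = tau/gamma * 1000 = 39.3/376 * 1000 = 104.5 mPa*s

104.5


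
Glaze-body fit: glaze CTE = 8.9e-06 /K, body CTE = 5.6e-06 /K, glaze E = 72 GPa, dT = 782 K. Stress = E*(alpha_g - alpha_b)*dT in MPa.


Stress = 72*1000*(8.9e-06 - 5.6e-06)*782 = 185.8 MPa

185.8
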